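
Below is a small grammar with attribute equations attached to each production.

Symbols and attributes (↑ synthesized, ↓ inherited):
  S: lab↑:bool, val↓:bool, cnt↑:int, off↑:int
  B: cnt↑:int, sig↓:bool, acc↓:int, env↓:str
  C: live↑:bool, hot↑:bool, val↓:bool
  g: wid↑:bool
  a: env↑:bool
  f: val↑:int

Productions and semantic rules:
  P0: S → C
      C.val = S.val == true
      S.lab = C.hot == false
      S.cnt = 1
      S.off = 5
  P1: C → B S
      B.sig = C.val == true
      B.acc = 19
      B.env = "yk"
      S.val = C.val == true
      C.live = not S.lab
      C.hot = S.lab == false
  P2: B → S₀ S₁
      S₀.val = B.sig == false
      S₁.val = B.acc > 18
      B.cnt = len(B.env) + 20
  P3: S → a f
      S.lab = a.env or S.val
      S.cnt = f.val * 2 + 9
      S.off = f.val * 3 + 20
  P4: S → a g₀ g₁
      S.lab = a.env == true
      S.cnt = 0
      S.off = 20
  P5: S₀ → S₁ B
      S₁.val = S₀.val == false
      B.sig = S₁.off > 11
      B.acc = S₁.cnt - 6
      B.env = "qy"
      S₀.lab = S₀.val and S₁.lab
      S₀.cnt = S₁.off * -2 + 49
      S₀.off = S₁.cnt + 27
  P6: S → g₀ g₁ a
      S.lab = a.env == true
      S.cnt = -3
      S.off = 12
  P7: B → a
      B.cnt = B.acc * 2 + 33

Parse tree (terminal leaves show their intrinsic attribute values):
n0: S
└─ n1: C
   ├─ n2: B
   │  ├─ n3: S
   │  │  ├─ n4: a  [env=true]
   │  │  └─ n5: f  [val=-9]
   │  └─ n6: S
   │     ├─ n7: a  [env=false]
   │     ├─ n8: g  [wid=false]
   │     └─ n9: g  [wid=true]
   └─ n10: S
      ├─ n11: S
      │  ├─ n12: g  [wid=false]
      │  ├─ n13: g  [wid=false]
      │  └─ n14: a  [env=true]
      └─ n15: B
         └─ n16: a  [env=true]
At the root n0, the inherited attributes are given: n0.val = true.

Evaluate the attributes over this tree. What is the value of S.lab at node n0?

1. n0.val = true  [given at root]
2. n1.val = true  [S.val == true]
3. n2.sig = true  [C.val == true]
4. n2.acc = 19  [19]
5. n2.env = "yk"  ["yk"]
6. n3.val = false  [B.sig == false]
7. n4.env = true  [terminal]
8. n5.val = -9  [terminal]
9. n3.lab = true  [a.env or S.val]
10. n3.cnt = -9  [f.val * 2 + 9]
11. n3.off = -7  [f.val * 3 + 20]
12. n6.val = true  [B.acc > 18]
13. n7.env = false  [terminal]
14. n8.wid = false  [terminal]
15. n9.wid = true  [terminal]
16. n6.lab = false  [a.env == true]
17. n6.cnt = 0  [0]
18. n6.off = 20  [20]
19. n2.cnt = 22  [len(B.env) + 20]
20. n10.val = true  [C.val == true]
21. n11.val = false  [S₀.val == false]
22. n12.wid = false  [terminal]
23. n13.wid = false  [terminal]
24. n14.env = true  [terminal]
25. n11.lab = true  [a.env == true]
26. n11.cnt = -3  [-3]
27. n11.off = 12  [12]
28. n15.sig = true  [S₁.off > 11]
29. n15.acc = -9  [S₁.cnt - 6]
30. n15.env = "qy"  ["qy"]
31. n16.env = true  [terminal]
32. n15.cnt = 15  [B.acc * 2 + 33]
33. n10.lab = true  [S₀.val and S₁.lab]
34. n10.cnt = 25  [S₁.off * -2 + 49]
35. n10.off = 24  [S₁.cnt + 27]
36. n1.live = false  [not S.lab]
37. n1.hot = false  [S.lab == false]
38. n0.lab = true  [C.hot == false]
39. n0.cnt = 1  [1]
40. n0.off = 5  [5]

true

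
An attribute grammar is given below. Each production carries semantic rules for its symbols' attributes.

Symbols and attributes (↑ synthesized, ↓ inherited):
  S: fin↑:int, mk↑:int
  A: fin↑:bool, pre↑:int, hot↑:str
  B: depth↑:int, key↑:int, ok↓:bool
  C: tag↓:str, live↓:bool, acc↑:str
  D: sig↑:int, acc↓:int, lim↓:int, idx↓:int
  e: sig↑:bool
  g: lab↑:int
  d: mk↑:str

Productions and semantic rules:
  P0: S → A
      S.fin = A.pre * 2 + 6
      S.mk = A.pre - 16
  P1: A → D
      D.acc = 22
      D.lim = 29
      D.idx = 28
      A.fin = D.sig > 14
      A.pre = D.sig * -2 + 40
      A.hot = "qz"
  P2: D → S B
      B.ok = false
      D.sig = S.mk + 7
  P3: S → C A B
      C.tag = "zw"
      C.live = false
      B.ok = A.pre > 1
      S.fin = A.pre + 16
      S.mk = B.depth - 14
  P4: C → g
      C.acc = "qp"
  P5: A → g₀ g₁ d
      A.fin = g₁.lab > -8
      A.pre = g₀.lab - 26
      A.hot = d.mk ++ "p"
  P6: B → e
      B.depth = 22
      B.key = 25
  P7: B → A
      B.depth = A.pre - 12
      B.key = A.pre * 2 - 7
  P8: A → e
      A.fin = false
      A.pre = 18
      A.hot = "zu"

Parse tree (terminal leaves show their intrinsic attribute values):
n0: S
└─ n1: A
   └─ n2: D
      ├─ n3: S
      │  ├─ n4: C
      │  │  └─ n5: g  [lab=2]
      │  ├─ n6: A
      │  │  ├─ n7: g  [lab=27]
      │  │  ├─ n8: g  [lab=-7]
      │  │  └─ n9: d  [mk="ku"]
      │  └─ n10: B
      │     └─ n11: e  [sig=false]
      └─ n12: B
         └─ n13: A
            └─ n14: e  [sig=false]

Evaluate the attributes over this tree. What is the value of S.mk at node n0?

-6

1. n2.acc = 22  [22]
2. n2.lim = 29  [29]
3. n2.idx = 28  [28]
4. n4.tag = "zw"  ["zw"]
5. n4.live = false  [false]
6. n5.lab = 2  [terminal]
7. n4.acc = "qp"  ["qp"]
8. n7.lab = 27  [terminal]
9. n8.lab = -7  [terminal]
10. n9.mk = "ku"  [terminal]
11. n6.fin = true  [g₁.lab > -8]
12. n6.pre = 1  [g₀.lab - 26]
13. n6.hot = "kup"  [d.mk ++ "p"]
14. n10.ok = false  [A.pre > 1]
15. n11.sig = false  [terminal]
16. n10.depth = 22  [22]
17. n10.key = 25  [25]
18. n3.fin = 17  [A.pre + 16]
19. n3.mk = 8  [B.depth - 14]
20. n12.ok = false  [false]
21. n14.sig = false  [terminal]
22. n13.fin = false  [false]
23. n13.pre = 18  [18]
24. n13.hot = "zu"  ["zu"]
25. n12.depth = 6  [A.pre - 12]
26. n12.key = 29  [A.pre * 2 - 7]
27. n2.sig = 15  [S.mk + 7]
28. n1.fin = true  [D.sig > 14]
29. n1.pre = 10  [D.sig * -2 + 40]
30. n1.hot = "qz"  ["qz"]
31. n0.fin = 26  [A.pre * 2 + 6]
32. n0.mk = -6  [A.pre - 16]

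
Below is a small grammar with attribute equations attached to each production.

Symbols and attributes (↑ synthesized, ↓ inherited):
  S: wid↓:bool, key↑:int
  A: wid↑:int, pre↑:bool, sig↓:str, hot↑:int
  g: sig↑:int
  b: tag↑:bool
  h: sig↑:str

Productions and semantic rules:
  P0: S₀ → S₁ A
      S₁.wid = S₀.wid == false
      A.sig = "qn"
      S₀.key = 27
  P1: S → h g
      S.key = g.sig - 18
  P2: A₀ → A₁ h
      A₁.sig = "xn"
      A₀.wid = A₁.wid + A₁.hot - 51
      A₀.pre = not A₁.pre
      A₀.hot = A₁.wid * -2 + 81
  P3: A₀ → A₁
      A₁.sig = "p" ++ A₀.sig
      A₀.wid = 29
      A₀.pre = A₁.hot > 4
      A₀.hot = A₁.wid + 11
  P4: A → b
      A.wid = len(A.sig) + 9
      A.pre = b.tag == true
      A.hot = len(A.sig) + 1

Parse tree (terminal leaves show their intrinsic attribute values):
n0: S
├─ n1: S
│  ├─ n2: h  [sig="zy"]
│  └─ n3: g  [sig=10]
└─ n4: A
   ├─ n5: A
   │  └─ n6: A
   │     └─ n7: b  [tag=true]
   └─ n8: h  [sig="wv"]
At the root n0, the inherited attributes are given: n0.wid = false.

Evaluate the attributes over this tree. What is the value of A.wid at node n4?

1

1. n0.wid = false  [given at root]
2. n1.wid = true  [S₀.wid == false]
3. n2.sig = "zy"  [terminal]
4. n3.sig = 10  [terminal]
5. n1.key = -8  [g.sig - 18]
6. n4.sig = "qn"  ["qn"]
7. n5.sig = "xn"  ["xn"]
8. n6.sig = "pxn"  ["p" ++ A₀.sig]
9. n7.tag = true  [terminal]
10. n6.wid = 12  [len(A.sig) + 9]
11. n6.pre = true  [b.tag == true]
12. n6.hot = 4  [len(A.sig) + 1]
13. n5.wid = 29  [29]
14. n5.pre = false  [A₁.hot > 4]
15. n5.hot = 23  [A₁.wid + 11]
16. n8.sig = "wv"  [terminal]
17. n4.wid = 1  [A₁.wid + A₁.hot - 51]
18. n4.pre = true  [not A₁.pre]
19. n4.hot = 23  [A₁.wid * -2 + 81]
20. n0.key = 27  [27]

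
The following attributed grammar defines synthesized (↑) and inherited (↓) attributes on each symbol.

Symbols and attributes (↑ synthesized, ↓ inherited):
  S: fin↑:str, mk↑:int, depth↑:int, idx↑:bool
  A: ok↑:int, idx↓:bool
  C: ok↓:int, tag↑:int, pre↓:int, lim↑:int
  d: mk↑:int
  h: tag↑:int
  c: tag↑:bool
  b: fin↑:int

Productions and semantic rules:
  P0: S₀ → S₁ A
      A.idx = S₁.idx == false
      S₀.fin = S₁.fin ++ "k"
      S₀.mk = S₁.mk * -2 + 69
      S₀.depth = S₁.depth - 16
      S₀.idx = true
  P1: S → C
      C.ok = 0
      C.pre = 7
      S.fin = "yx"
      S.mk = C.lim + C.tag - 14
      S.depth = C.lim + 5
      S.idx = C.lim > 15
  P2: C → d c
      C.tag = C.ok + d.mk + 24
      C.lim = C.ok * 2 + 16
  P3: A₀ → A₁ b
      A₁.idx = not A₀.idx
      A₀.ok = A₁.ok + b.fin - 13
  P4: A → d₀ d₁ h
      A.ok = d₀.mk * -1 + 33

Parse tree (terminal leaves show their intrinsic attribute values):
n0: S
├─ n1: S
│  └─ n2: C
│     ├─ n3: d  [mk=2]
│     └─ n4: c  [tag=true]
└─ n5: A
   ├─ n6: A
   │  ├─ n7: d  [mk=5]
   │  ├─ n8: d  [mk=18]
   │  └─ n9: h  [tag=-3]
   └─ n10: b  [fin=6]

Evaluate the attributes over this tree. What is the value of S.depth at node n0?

1. n2.ok = 0  [0]
2. n2.pre = 7  [7]
3. n3.mk = 2  [terminal]
4. n4.tag = true  [terminal]
5. n2.tag = 26  [C.ok + d.mk + 24]
6. n2.lim = 16  [C.ok * 2 + 16]
7. n1.fin = "yx"  ["yx"]
8. n1.mk = 28  [C.lim + C.tag - 14]
9. n1.depth = 21  [C.lim + 5]
10. n1.idx = true  [C.lim > 15]
11. n5.idx = false  [S₁.idx == false]
12. n6.idx = true  [not A₀.idx]
13. n7.mk = 5  [terminal]
14. n8.mk = 18  [terminal]
15. n9.tag = -3  [terminal]
16. n6.ok = 28  [d₀.mk * -1 + 33]
17. n10.fin = 6  [terminal]
18. n5.ok = 21  [A₁.ok + b.fin - 13]
19. n0.fin = "yxk"  [S₁.fin ++ "k"]
20. n0.mk = 13  [S₁.mk * -2 + 69]
21. n0.depth = 5  [S₁.depth - 16]
22. n0.idx = true  [true]

5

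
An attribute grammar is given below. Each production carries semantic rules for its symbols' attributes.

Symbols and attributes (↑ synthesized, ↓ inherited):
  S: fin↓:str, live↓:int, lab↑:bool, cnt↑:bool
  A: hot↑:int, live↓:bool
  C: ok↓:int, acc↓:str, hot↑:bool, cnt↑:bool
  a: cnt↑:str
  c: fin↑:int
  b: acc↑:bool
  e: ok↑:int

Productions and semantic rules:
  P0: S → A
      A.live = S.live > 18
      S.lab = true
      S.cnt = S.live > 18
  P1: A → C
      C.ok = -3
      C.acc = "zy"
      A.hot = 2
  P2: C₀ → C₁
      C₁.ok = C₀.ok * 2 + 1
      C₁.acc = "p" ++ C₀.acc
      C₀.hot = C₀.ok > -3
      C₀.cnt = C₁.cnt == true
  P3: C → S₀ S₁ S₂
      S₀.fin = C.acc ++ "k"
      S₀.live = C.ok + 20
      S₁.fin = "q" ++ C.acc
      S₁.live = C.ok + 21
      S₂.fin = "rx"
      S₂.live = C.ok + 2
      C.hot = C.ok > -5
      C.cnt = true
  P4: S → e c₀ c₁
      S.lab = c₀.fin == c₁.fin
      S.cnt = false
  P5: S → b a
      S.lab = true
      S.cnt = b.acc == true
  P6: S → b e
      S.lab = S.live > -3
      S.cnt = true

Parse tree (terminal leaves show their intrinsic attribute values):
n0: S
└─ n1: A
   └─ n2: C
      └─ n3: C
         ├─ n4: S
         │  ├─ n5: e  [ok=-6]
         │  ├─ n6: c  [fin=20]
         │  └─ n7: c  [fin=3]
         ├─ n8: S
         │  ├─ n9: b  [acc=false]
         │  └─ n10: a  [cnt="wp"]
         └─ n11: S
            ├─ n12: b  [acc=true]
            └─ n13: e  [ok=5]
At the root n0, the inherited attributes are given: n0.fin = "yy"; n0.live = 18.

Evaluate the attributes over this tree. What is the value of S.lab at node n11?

false

1. n0.fin = "yy"  [given at root]
2. n0.live = 18  [given at root]
3. n1.live = false  [S.live > 18]
4. n2.ok = -3  [-3]
5. n2.acc = "zy"  ["zy"]
6. n3.ok = -5  [C₀.ok * 2 + 1]
7. n3.acc = "pzy"  ["p" ++ C₀.acc]
8. n4.fin = "pzyk"  [C.acc ++ "k"]
9. n4.live = 15  [C.ok + 20]
10. n5.ok = -6  [terminal]
11. n6.fin = 20  [terminal]
12. n7.fin = 3  [terminal]
13. n4.lab = false  [c₀.fin == c₁.fin]
14. n4.cnt = false  [false]
15. n8.fin = "qpzy"  ["q" ++ C.acc]
16. n8.live = 16  [C.ok + 21]
17. n9.acc = false  [terminal]
18. n10.cnt = "wp"  [terminal]
19. n8.lab = true  [true]
20. n8.cnt = false  [b.acc == true]
21. n11.fin = "rx"  ["rx"]
22. n11.live = -3  [C.ok + 2]
23. n12.acc = true  [terminal]
24. n13.ok = 5  [terminal]
25. n11.lab = false  [S.live > -3]
26. n11.cnt = true  [true]
27. n3.hot = false  [C.ok > -5]
28. n3.cnt = true  [true]
29. n2.hot = false  [C₀.ok > -3]
30. n2.cnt = true  [C₁.cnt == true]
31. n1.hot = 2  [2]
32. n0.lab = true  [true]
33. n0.cnt = false  [S.live > 18]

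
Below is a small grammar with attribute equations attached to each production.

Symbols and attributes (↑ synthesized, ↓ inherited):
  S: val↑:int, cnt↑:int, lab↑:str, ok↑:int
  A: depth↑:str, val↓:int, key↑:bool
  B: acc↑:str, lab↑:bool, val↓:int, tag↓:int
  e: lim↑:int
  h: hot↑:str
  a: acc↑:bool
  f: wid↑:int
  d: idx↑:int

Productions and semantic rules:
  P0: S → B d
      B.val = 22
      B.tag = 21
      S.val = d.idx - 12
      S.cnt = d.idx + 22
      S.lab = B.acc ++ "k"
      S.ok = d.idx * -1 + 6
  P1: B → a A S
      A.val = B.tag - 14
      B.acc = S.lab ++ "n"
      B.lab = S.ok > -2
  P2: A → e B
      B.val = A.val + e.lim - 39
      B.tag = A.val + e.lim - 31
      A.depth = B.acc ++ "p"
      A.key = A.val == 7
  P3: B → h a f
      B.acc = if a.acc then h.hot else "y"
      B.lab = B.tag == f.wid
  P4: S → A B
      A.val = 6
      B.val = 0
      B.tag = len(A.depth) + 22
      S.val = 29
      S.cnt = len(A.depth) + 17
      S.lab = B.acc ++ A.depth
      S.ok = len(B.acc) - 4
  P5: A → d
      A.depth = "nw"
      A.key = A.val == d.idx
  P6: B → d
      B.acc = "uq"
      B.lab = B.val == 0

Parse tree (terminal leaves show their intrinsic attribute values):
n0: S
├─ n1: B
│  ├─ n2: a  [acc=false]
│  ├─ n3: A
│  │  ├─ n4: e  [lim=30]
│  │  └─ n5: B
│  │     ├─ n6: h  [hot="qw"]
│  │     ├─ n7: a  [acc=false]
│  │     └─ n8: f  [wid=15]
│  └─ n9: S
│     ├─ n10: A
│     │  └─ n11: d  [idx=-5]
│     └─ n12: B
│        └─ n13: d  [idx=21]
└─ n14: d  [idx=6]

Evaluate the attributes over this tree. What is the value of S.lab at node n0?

1. n1.val = 22  [22]
2. n1.tag = 21  [21]
3. n2.acc = false  [terminal]
4. n3.val = 7  [B.tag - 14]
5. n4.lim = 30  [terminal]
6. n5.val = -2  [A.val + e.lim - 39]
7. n5.tag = 6  [A.val + e.lim - 31]
8. n6.hot = "qw"  [terminal]
9. n7.acc = false  [terminal]
10. n8.wid = 15  [terminal]
11. n5.acc = "y"  [if a.acc then h.hot else "y"]
12. n5.lab = false  [B.tag == f.wid]
13. n3.depth = "yp"  [B.acc ++ "p"]
14. n3.key = true  [A.val == 7]
15. n10.val = 6  [6]
16. n11.idx = -5  [terminal]
17. n10.depth = "nw"  ["nw"]
18. n10.key = false  [A.val == d.idx]
19. n12.val = 0  [0]
20. n12.tag = 24  [len(A.depth) + 22]
21. n13.idx = 21  [terminal]
22. n12.acc = "uq"  ["uq"]
23. n12.lab = true  [B.val == 0]
24. n9.val = 29  [29]
25. n9.cnt = 19  [len(A.depth) + 17]
26. n9.lab = "uqnw"  [B.acc ++ A.depth]
27. n9.ok = -2  [len(B.acc) - 4]
28. n1.acc = "uqnwn"  [S.lab ++ "n"]
29. n1.lab = false  [S.ok > -2]
30. n14.idx = 6  [terminal]
31. n0.val = -6  [d.idx - 12]
32. n0.cnt = 28  [d.idx + 22]
33. n0.lab = "uqnwnk"  [B.acc ++ "k"]
34. n0.ok = 0  [d.idx * -1 + 6]

"uqnwnk"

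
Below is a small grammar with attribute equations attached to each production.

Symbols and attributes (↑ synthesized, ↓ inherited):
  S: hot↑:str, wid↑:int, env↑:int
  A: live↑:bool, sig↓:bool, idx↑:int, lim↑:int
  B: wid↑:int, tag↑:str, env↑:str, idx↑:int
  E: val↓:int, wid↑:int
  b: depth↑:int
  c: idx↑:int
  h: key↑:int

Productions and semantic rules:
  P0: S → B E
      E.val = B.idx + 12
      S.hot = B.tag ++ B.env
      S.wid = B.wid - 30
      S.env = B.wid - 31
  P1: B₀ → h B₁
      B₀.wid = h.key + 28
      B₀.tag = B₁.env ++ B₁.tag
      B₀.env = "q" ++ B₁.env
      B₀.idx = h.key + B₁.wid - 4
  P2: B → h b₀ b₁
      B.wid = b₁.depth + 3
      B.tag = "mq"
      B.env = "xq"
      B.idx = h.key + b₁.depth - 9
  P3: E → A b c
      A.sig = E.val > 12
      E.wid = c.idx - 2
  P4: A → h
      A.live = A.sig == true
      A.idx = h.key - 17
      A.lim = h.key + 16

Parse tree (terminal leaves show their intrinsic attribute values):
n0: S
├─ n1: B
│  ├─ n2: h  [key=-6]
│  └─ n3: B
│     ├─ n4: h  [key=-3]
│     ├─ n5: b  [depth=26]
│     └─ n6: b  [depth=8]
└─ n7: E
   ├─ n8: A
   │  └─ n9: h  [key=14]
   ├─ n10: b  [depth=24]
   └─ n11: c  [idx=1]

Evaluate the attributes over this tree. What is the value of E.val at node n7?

1. n2.key = -6  [terminal]
2. n4.key = -3  [terminal]
3. n5.depth = 26  [terminal]
4. n6.depth = 8  [terminal]
5. n3.wid = 11  [b₁.depth + 3]
6. n3.tag = "mq"  ["mq"]
7. n3.env = "xq"  ["xq"]
8. n3.idx = -4  [h.key + b₁.depth - 9]
9. n1.wid = 22  [h.key + 28]
10. n1.tag = "xqmq"  [B₁.env ++ B₁.tag]
11. n1.env = "qxq"  ["q" ++ B₁.env]
12. n1.idx = 1  [h.key + B₁.wid - 4]
13. n7.val = 13  [B.idx + 12]
14. n8.sig = true  [E.val > 12]
15. n9.key = 14  [terminal]
16. n8.live = true  [A.sig == true]
17. n8.idx = -3  [h.key - 17]
18. n8.lim = 30  [h.key + 16]
19. n10.depth = 24  [terminal]
20. n11.idx = 1  [terminal]
21. n7.wid = -1  [c.idx - 2]
22. n0.hot = "xqmqqxq"  [B.tag ++ B.env]
23. n0.wid = -8  [B.wid - 30]
24. n0.env = -9  [B.wid - 31]

13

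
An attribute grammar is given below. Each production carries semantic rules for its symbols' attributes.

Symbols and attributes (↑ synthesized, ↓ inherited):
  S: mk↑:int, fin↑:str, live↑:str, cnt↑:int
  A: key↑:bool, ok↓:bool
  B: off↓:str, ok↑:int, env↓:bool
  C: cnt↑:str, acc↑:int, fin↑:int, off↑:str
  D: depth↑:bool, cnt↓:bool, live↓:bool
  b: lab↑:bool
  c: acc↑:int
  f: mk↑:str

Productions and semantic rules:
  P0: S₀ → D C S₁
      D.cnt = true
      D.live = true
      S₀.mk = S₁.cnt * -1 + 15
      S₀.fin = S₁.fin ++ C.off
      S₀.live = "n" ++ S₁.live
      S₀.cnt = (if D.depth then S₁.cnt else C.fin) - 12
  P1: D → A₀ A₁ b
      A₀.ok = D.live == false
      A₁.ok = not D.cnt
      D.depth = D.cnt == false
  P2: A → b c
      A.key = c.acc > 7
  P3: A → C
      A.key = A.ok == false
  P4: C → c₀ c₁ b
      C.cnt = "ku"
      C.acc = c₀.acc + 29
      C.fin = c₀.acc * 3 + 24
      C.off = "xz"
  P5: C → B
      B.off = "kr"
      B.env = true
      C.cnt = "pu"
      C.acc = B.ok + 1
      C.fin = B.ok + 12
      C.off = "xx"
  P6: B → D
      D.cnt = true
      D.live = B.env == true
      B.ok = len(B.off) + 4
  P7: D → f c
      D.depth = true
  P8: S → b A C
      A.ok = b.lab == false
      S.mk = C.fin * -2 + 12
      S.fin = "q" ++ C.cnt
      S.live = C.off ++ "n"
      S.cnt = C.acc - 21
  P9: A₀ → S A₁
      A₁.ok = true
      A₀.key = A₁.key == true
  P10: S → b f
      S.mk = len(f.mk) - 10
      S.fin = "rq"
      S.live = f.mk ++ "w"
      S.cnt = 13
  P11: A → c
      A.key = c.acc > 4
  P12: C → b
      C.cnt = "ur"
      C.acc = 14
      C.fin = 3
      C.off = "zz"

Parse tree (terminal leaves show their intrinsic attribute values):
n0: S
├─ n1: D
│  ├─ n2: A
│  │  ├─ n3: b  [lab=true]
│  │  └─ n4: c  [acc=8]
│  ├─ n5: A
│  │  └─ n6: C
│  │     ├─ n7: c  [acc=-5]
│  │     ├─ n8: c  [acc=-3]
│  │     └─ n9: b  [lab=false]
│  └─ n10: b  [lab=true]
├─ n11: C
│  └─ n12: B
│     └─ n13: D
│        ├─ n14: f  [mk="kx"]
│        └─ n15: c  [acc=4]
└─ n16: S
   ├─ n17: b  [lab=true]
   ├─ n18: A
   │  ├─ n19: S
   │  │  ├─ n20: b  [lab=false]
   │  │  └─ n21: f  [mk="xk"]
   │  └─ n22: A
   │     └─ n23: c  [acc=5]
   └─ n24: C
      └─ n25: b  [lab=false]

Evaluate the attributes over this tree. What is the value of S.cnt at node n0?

1. n1.cnt = true  [true]
2. n1.live = true  [true]
3. n2.ok = false  [D.live == false]
4. n3.lab = true  [terminal]
5. n4.acc = 8  [terminal]
6. n2.key = true  [c.acc > 7]
7. n5.ok = false  [not D.cnt]
8. n7.acc = -5  [terminal]
9. n8.acc = -3  [terminal]
10. n9.lab = false  [terminal]
11. n6.cnt = "ku"  ["ku"]
12. n6.acc = 24  [c₀.acc + 29]
13. n6.fin = 9  [c₀.acc * 3 + 24]
14. n6.off = "xz"  ["xz"]
15. n5.key = true  [A.ok == false]
16. n10.lab = true  [terminal]
17. n1.depth = false  [D.cnt == false]
18. n12.off = "kr"  ["kr"]
19. n12.env = true  [true]
20. n13.cnt = true  [true]
21. n13.live = true  [B.env == true]
22. n14.mk = "kx"  [terminal]
23. n15.acc = 4  [terminal]
24. n13.depth = true  [true]
25. n12.ok = 6  [len(B.off) + 4]
26. n11.cnt = "pu"  ["pu"]
27. n11.acc = 7  [B.ok + 1]
28. n11.fin = 18  [B.ok + 12]
29. n11.off = "xx"  ["xx"]
30. n17.lab = true  [terminal]
31. n18.ok = false  [b.lab == false]
32. n20.lab = false  [terminal]
33. n21.mk = "xk"  [terminal]
34. n19.mk = -8  [len(f.mk) - 10]
35. n19.fin = "rq"  ["rq"]
36. n19.live = "xkw"  [f.mk ++ "w"]
37. n19.cnt = 13  [13]
38. n22.ok = true  [true]
39. n23.acc = 5  [terminal]
40. n22.key = true  [c.acc > 4]
41. n18.key = true  [A₁.key == true]
42. n25.lab = false  [terminal]
43. n24.cnt = "ur"  ["ur"]
44. n24.acc = 14  [14]
45. n24.fin = 3  [3]
46. n24.off = "zz"  ["zz"]
47. n16.mk = 6  [C.fin * -2 + 12]
48. n16.fin = "qur"  ["q" ++ C.cnt]
49. n16.live = "zzn"  [C.off ++ "n"]
50. n16.cnt = -7  [C.acc - 21]
51. n0.mk = 22  [S₁.cnt * -1 + 15]
52. n0.fin = "qurxx"  [S₁.fin ++ C.off]
53. n0.live = "nzzn"  ["n" ++ S₁.live]
54. n0.cnt = 6  [(if D.depth then S₁.cnt else C.fin) - 12]

6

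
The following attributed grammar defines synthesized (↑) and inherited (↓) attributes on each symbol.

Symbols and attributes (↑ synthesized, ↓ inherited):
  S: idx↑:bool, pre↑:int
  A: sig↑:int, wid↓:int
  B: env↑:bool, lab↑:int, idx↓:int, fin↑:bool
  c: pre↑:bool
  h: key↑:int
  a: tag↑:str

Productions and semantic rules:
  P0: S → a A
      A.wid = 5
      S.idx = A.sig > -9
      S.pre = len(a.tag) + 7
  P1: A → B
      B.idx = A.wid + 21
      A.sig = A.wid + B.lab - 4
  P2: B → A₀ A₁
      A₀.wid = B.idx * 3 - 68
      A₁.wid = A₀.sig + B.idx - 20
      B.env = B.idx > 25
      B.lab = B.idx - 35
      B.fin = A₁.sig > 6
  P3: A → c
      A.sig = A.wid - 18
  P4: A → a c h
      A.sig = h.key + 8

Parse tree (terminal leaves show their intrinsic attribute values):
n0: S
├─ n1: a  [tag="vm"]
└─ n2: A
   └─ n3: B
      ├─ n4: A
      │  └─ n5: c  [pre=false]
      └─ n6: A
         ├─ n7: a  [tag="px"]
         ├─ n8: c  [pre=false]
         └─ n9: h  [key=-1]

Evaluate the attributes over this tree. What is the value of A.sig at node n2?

1. n1.tag = "vm"  [terminal]
2. n2.wid = 5  [5]
3. n3.idx = 26  [A.wid + 21]
4. n4.wid = 10  [B.idx * 3 - 68]
5. n5.pre = false  [terminal]
6. n4.sig = -8  [A.wid - 18]
7. n6.wid = -2  [A₀.sig + B.idx - 20]
8. n7.tag = "px"  [terminal]
9. n8.pre = false  [terminal]
10. n9.key = -1  [terminal]
11. n6.sig = 7  [h.key + 8]
12. n3.env = true  [B.idx > 25]
13. n3.lab = -9  [B.idx - 35]
14. n3.fin = true  [A₁.sig > 6]
15. n2.sig = -8  [A.wid + B.lab - 4]
16. n0.idx = true  [A.sig > -9]
17. n0.pre = 9  [len(a.tag) + 7]

-8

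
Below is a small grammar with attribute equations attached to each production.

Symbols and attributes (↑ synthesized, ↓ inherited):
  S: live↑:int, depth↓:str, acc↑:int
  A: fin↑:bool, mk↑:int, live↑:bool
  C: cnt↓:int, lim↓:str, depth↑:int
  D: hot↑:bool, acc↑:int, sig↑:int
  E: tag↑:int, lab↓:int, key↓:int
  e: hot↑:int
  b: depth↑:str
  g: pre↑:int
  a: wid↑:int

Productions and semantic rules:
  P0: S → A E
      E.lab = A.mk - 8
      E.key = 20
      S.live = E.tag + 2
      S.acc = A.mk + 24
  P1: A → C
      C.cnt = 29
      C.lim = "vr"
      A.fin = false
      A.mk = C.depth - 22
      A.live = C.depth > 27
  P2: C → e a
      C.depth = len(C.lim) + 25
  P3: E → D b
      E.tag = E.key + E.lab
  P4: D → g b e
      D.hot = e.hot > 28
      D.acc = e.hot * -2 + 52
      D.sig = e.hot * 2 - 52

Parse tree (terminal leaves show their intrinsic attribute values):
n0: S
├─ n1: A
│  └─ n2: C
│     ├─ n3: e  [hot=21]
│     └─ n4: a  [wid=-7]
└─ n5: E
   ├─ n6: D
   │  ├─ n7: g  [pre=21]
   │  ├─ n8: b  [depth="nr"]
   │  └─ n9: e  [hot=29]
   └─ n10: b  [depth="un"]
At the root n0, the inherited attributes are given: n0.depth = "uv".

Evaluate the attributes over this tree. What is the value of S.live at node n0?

1. n0.depth = "uv"  [given at root]
2. n2.cnt = 29  [29]
3. n2.lim = "vr"  ["vr"]
4. n3.hot = 21  [terminal]
5. n4.wid = -7  [terminal]
6. n2.depth = 27  [len(C.lim) + 25]
7. n1.fin = false  [false]
8. n1.mk = 5  [C.depth - 22]
9. n1.live = false  [C.depth > 27]
10. n5.lab = -3  [A.mk - 8]
11. n5.key = 20  [20]
12. n7.pre = 21  [terminal]
13. n8.depth = "nr"  [terminal]
14. n9.hot = 29  [terminal]
15. n6.hot = true  [e.hot > 28]
16. n6.acc = -6  [e.hot * -2 + 52]
17. n6.sig = 6  [e.hot * 2 - 52]
18. n10.depth = "un"  [terminal]
19. n5.tag = 17  [E.key + E.lab]
20. n0.live = 19  [E.tag + 2]
21. n0.acc = 29  [A.mk + 24]

19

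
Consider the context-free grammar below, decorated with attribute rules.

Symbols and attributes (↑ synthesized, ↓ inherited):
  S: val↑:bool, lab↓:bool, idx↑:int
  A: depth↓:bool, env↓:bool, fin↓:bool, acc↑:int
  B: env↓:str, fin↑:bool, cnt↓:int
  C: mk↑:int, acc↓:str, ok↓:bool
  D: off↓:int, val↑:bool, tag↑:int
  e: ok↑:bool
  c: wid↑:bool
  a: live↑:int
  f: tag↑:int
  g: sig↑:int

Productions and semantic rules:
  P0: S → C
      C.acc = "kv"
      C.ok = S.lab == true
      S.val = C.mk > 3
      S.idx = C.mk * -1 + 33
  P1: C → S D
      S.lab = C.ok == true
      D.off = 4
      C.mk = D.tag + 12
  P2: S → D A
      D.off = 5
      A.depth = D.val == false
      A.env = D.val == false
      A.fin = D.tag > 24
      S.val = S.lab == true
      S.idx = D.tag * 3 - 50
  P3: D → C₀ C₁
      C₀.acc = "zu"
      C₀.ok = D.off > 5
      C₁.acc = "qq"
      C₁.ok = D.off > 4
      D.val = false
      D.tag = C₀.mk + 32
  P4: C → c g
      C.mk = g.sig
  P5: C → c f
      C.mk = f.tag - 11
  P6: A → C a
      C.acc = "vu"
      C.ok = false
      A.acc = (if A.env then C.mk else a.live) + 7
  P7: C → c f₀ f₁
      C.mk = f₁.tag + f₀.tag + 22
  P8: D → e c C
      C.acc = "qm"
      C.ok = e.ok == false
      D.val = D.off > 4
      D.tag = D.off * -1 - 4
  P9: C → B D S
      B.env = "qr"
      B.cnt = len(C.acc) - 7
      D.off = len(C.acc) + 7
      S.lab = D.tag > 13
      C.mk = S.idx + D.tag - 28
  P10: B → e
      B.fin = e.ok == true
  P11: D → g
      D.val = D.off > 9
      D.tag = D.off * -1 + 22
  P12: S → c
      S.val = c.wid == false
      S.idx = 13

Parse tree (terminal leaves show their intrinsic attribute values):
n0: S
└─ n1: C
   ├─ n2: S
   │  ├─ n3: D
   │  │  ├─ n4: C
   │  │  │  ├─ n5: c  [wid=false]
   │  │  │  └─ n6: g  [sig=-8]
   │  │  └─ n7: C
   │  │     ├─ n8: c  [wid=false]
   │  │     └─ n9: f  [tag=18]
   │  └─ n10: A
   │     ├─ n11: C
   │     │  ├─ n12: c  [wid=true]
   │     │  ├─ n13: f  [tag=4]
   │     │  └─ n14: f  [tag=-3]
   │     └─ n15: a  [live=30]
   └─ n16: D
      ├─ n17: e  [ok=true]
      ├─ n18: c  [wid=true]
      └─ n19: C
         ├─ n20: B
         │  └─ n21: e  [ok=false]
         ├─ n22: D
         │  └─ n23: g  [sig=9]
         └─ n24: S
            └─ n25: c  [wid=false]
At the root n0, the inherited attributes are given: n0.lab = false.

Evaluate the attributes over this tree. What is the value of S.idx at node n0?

1. n0.lab = false  [given at root]
2. n1.acc = "kv"  ["kv"]
3. n1.ok = false  [S.lab == true]
4. n2.lab = false  [C.ok == true]
5. n3.off = 5  [5]
6. n4.acc = "zu"  ["zu"]
7. n4.ok = false  [D.off > 5]
8. n5.wid = false  [terminal]
9. n6.sig = -8  [terminal]
10. n4.mk = -8  [g.sig]
11. n7.acc = "qq"  ["qq"]
12. n7.ok = true  [D.off > 4]
13. n8.wid = false  [terminal]
14. n9.tag = 18  [terminal]
15. n7.mk = 7  [f.tag - 11]
16. n3.val = false  [false]
17. n3.tag = 24  [C₀.mk + 32]
18. n10.depth = true  [D.val == false]
19. n10.env = true  [D.val == false]
20. n10.fin = false  [D.tag > 24]
21. n11.acc = "vu"  ["vu"]
22. n11.ok = false  [false]
23. n12.wid = true  [terminal]
24. n13.tag = 4  [terminal]
25. n14.tag = -3  [terminal]
26. n11.mk = 23  [f₁.tag + f₀.tag + 22]
27. n15.live = 30  [terminal]
28. n10.acc = 30  [(if A.env then C.mk else a.live) + 7]
29. n2.val = false  [S.lab == true]
30. n2.idx = 22  [D.tag * 3 - 50]
31. n16.off = 4  [4]
32. n17.ok = true  [terminal]
33. n18.wid = true  [terminal]
34. n19.acc = "qm"  ["qm"]
35. n19.ok = false  [e.ok == false]
36. n20.env = "qr"  ["qr"]
37. n20.cnt = -5  [len(C.acc) - 7]
38. n21.ok = false  [terminal]
39. n20.fin = false  [e.ok == true]
40. n22.off = 9  [len(C.acc) + 7]
41. n23.sig = 9  [terminal]
42. n22.val = false  [D.off > 9]
43. n22.tag = 13  [D.off * -1 + 22]
44. n24.lab = false  [D.tag > 13]
45. n25.wid = false  [terminal]
46. n24.val = true  [c.wid == false]
47. n24.idx = 13  [13]
48. n19.mk = -2  [S.idx + D.tag - 28]
49. n16.val = false  [D.off > 4]
50. n16.tag = -8  [D.off * -1 - 4]
51. n1.mk = 4  [D.tag + 12]
52. n0.val = true  [C.mk > 3]
53. n0.idx = 29  [C.mk * -1 + 33]

29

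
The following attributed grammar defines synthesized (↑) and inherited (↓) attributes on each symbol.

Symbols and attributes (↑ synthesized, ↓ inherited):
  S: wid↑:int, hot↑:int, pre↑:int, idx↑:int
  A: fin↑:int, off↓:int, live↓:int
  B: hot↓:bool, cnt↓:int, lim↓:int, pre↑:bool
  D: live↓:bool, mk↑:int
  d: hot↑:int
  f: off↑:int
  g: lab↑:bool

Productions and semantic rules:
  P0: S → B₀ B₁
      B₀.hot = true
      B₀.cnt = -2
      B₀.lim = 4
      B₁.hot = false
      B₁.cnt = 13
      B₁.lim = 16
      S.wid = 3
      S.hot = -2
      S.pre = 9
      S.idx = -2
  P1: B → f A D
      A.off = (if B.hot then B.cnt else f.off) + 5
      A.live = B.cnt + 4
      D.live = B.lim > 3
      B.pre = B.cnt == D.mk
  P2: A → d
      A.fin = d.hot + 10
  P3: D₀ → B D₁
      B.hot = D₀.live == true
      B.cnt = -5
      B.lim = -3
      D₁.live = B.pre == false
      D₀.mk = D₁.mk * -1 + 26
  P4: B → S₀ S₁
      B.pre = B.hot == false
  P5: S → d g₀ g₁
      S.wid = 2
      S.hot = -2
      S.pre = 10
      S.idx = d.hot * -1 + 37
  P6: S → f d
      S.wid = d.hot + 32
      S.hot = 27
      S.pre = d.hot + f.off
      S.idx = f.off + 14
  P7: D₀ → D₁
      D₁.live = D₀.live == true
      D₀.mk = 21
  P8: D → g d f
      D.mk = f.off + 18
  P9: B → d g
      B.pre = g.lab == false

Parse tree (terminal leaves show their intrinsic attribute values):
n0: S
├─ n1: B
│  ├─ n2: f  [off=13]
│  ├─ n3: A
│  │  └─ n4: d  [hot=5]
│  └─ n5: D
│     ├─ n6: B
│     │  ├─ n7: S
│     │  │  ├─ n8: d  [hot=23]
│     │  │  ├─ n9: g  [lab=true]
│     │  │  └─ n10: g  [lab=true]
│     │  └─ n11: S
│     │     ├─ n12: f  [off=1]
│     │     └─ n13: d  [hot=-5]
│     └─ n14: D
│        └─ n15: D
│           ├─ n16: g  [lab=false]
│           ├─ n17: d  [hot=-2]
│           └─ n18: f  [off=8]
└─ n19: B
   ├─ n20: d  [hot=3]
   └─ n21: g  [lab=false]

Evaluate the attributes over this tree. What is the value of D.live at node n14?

true

1. n1.hot = true  [true]
2. n1.cnt = -2  [-2]
3. n1.lim = 4  [4]
4. n2.off = 13  [terminal]
5. n3.off = 3  [(if B.hot then B.cnt else f.off) + 5]
6. n3.live = 2  [B.cnt + 4]
7. n4.hot = 5  [terminal]
8. n3.fin = 15  [d.hot + 10]
9. n5.live = true  [B.lim > 3]
10. n6.hot = true  [D₀.live == true]
11. n6.cnt = -5  [-5]
12. n6.lim = -3  [-3]
13. n8.hot = 23  [terminal]
14. n9.lab = true  [terminal]
15. n10.lab = true  [terminal]
16. n7.wid = 2  [2]
17. n7.hot = -2  [-2]
18. n7.pre = 10  [10]
19. n7.idx = 14  [d.hot * -1 + 37]
20. n12.off = 1  [terminal]
21. n13.hot = -5  [terminal]
22. n11.wid = 27  [d.hot + 32]
23. n11.hot = 27  [27]
24. n11.pre = -4  [d.hot + f.off]
25. n11.idx = 15  [f.off + 14]
26. n6.pre = false  [B.hot == false]
27. n14.live = true  [B.pre == false]
28. n15.live = true  [D₀.live == true]
29. n16.lab = false  [terminal]
30. n17.hot = -2  [terminal]
31. n18.off = 8  [terminal]
32. n15.mk = 26  [f.off + 18]
33. n14.mk = 21  [21]
34. n5.mk = 5  [D₁.mk * -1 + 26]
35. n1.pre = false  [B.cnt == D.mk]
36. n19.hot = false  [false]
37. n19.cnt = 13  [13]
38. n19.lim = 16  [16]
39. n20.hot = 3  [terminal]
40. n21.lab = false  [terminal]
41. n19.pre = true  [g.lab == false]
42. n0.wid = 3  [3]
43. n0.hot = -2  [-2]
44. n0.pre = 9  [9]
45. n0.idx = -2  [-2]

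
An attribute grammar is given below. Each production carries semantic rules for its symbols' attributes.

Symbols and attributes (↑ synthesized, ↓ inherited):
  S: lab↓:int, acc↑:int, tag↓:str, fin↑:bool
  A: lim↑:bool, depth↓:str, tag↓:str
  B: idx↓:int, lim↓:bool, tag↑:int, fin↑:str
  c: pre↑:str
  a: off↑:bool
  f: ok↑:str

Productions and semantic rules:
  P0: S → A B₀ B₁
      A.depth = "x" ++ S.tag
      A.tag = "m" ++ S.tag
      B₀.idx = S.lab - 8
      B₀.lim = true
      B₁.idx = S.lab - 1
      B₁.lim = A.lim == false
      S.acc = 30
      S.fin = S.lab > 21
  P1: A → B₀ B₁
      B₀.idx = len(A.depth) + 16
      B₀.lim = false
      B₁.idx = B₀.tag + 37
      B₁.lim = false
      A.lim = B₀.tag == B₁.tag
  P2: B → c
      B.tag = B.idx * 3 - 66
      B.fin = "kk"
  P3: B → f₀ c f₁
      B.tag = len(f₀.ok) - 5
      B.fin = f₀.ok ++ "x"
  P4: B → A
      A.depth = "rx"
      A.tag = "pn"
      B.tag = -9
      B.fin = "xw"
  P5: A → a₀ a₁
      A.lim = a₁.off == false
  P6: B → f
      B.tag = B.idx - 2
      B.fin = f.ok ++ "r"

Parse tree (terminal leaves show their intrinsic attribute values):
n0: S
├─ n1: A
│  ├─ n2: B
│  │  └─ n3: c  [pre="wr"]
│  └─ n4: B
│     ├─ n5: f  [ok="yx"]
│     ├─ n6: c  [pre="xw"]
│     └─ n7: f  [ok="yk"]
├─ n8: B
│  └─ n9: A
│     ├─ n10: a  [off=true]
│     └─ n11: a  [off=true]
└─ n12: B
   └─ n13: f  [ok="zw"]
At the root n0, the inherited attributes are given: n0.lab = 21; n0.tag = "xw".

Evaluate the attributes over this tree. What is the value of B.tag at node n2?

1. n0.lab = 21  [given at root]
2. n0.tag = "xw"  [given at root]
3. n1.depth = "xxw"  ["x" ++ S.tag]
4. n1.tag = "mxw"  ["m" ++ S.tag]
5. n2.idx = 19  [len(A.depth) + 16]
6. n2.lim = false  [false]
7. n3.pre = "wr"  [terminal]
8. n2.tag = -9  [B.idx * 3 - 66]
9. n2.fin = "kk"  ["kk"]
10. n4.idx = 28  [B₀.tag + 37]
11. n4.lim = false  [false]
12. n5.ok = "yx"  [terminal]
13. n6.pre = "xw"  [terminal]
14. n7.ok = "yk"  [terminal]
15. n4.tag = -3  [len(f₀.ok) - 5]
16. n4.fin = "yxx"  [f₀.ok ++ "x"]
17. n1.lim = false  [B₀.tag == B₁.tag]
18. n8.idx = 13  [S.lab - 8]
19. n8.lim = true  [true]
20. n9.depth = "rx"  ["rx"]
21. n9.tag = "pn"  ["pn"]
22. n10.off = true  [terminal]
23. n11.off = true  [terminal]
24. n9.lim = false  [a₁.off == false]
25. n8.tag = -9  [-9]
26. n8.fin = "xw"  ["xw"]
27. n12.idx = 20  [S.lab - 1]
28. n12.lim = true  [A.lim == false]
29. n13.ok = "zw"  [terminal]
30. n12.tag = 18  [B.idx - 2]
31. n12.fin = "zwr"  [f.ok ++ "r"]
32. n0.acc = 30  [30]
33. n0.fin = false  [S.lab > 21]

-9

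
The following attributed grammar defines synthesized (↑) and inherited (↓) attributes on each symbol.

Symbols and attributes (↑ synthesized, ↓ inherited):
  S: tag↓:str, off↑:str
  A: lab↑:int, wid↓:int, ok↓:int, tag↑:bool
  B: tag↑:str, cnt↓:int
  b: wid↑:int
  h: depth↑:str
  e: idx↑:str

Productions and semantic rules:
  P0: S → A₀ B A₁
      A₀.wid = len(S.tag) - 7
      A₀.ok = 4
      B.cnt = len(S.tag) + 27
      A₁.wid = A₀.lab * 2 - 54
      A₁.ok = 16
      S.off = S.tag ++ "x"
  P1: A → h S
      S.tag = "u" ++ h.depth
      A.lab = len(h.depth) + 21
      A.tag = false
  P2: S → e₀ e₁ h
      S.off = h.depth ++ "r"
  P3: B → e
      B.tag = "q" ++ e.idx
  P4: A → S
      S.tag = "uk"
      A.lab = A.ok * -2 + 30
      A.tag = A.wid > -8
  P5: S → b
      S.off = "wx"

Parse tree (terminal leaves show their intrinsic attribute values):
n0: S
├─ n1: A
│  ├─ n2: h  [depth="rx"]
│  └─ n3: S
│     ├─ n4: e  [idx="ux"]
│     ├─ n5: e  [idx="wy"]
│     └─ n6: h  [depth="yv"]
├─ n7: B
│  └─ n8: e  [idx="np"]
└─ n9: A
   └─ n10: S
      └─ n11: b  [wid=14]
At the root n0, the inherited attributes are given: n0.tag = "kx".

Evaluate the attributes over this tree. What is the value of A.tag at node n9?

false

1. n0.tag = "kx"  [given at root]
2. n1.wid = -5  [len(S.tag) - 7]
3. n1.ok = 4  [4]
4. n2.depth = "rx"  [terminal]
5. n3.tag = "urx"  ["u" ++ h.depth]
6. n4.idx = "ux"  [terminal]
7. n5.idx = "wy"  [terminal]
8. n6.depth = "yv"  [terminal]
9. n3.off = "yvr"  [h.depth ++ "r"]
10. n1.lab = 23  [len(h.depth) + 21]
11. n1.tag = false  [false]
12. n7.cnt = 29  [len(S.tag) + 27]
13. n8.idx = "np"  [terminal]
14. n7.tag = "qnp"  ["q" ++ e.idx]
15. n9.wid = -8  [A₀.lab * 2 - 54]
16. n9.ok = 16  [16]
17. n10.tag = "uk"  ["uk"]
18. n11.wid = 14  [terminal]
19. n10.off = "wx"  ["wx"]
20. n9.lab = -2  [A.ok * -2 + 30]
21. n9.tag = false  [A.wid > -8]
22. n0.off = "kxx"  [S.tag ++ "x"]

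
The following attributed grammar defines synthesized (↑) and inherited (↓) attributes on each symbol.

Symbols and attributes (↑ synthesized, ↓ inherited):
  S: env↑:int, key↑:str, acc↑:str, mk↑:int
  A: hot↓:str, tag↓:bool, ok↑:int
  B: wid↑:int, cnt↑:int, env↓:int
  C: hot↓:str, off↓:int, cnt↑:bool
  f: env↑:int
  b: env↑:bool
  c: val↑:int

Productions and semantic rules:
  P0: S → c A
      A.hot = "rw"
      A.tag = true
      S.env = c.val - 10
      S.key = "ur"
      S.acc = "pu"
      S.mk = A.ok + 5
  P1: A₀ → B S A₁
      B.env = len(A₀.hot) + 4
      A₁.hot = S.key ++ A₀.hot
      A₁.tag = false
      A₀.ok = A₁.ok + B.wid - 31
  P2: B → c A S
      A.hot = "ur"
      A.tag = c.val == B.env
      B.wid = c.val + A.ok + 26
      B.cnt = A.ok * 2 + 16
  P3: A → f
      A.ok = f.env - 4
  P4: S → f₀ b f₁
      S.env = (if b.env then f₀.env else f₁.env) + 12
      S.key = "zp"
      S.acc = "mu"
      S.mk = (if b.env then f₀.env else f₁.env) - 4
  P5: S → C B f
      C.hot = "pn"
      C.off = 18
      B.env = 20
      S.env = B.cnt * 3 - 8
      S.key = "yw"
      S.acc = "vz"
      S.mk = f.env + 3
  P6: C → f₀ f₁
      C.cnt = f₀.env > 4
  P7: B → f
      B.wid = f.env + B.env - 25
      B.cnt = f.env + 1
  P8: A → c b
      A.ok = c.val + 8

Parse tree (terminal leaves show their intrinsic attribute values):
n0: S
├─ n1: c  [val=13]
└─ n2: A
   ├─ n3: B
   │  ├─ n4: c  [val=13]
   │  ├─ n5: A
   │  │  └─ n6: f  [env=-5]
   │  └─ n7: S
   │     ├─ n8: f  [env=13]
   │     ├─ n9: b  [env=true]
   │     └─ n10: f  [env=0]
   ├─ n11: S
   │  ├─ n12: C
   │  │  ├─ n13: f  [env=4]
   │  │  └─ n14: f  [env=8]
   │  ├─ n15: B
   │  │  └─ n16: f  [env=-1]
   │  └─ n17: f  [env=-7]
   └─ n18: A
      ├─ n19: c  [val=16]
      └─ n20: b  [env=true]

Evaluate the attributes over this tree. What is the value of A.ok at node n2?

23

1. n1.val = 13  [terminal]
2. n2.hot = "rw"  ["rw"]
3. n2.tag = true  [true]
4. n3.env = 6  [len(A₀.hot) + 4]
5. n4.val = 13  [terminal]
6. n5.hot = "ur"  ["ur"]
7. n5.tag = false  [c.val == B.env]
8. n6.env = -5  [terminal]
9. n5.ok = -9  [f.env - 4]
10. n8.env = 13  [terminal]
11. n9.env = true  [terminal]
12. n10.env = 0  [terminal]
13. n7.env = 25  [(if b.env then f₀.env else f₁.env) + 12]
14. n7.key = "zp"  ["zp"]
15. n7.acc = "mu"  ["mu"]
16. n7.mk = 9  [(if b.env then f₀.env else f₁.env) - 4]
17. n3.wid = 30  [c.val + A.ok + 26]
18. n3.cnt = -2  [A.ok * 2 + 16]
19. n12.hot = "pn"  ["pn"]
20. n12.off = 18  [18]
21. n13.env = 4  [terminal]
22. n14.env = 8  [terminal]
23. n12.cnt = false  [f₀.env > 4]
24. n15.env = 20  [20]
25. n16.env = -1  [terminal]
26. n15.wid = -6  [f.env + B.env - 25]
27. n15.cnt = 0  [f.env + 1]
28. n17.env = -7  [terminal]
29. n11.env = -8  [B.cnt * 3 - 8]
30. n11.key = "yw"  ["yw"]
31. n11.acc = "vz"  ["vz"]
32. n11.mk = -4  [f.env + 3]
33. n18.hot = "ywrw"  [S.key ++ A₀.hot]
34. n18.tag = false  [false]
35. n19.val = 16  [terminal]
36. n20.env = true  [terminal]
37. n18.ok = 24  [c.val + 8]
38. n2.ok = 23  [A₁.ok + B.wid - 31]
39. n0.env = 3  [c.val - 10]
40. n0.key = "ur"  ["ur"]
41. n0.acc = "pu"  ["pu"]
42. n0.mk = 28  [A.ok + 5]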